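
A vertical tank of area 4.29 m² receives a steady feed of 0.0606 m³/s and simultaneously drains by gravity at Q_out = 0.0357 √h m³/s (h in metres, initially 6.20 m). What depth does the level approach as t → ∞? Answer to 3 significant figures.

2.88 m

Level balance: A dh/dt = 0.0606 − 0.0357 √h. Setting dh/dt = 0:
Q_in = 0.0357 √h_ss ⇒ √h_ss = 0.0606/0.0357 = 1.6975.
h_ss = 1.6975² = 2.8814 m. (Since h₀ = 6.20 m > h_ss, the level will fall toward this value.)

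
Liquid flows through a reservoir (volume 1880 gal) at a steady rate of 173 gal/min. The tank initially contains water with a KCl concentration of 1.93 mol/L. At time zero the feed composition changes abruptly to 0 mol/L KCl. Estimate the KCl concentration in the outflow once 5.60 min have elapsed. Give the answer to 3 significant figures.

Accumulation = in − out for the solute gives V dC/dt = Q(C_in − C).
Time constant τ = V/Q = 1880/173 = 10.867 min.
Integrating: C(t) = C_in + (C₀ − C_in) e^(−t/τ).
C(5.60) = 0 + (1.93 − 0)·e^(−5.60/10.867) = 0 + (1.9300)·0.59731 = 1.1528 mol/L.

1.15 mol/L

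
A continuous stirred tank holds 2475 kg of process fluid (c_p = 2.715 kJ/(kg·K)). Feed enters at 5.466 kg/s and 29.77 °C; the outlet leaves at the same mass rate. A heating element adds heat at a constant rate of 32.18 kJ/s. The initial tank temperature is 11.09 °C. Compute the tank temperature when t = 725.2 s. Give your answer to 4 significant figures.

First-law balance (no shaft work): M c_p dT/dt = ṁ c_p (T_in − T) + 32.18.
τ = M/ṁ = 452.799 s; T_ss = T_in + Q̇/(ṁ c_p) = 29.77 + 32.18/(5.466·2.715) = 31.9384 °C.
This is linear first-order; T(t) = T_ss + (T₀ − T_ss) e^(−t/τ).
T(725.2) = 31.9384 + (-20.8484)·e^(−725.2/452.799) = 31.9384 + (-20.8484)·0.201575 = 27.7359 °C.

27.74 °C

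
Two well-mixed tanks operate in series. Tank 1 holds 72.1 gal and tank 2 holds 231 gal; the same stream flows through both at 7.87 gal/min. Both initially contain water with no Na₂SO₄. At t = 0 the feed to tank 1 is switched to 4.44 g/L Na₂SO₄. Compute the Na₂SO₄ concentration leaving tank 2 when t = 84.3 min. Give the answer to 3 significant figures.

4.07 g/L

Each tank obeys Vᵢ dCᵢ/dt = Q(Cᵢ₋₁ − Cᵢ), so τᵢ = Vᵢ/Q.
τ₁ = 72.1/7.87 = 9.1614 min; τ₂ = 231/7.87 = 29.352 min.
Tank 1: C₁ = C_in(1 − e^(−t/τ₁)). Tank 2 (τ₁ ≠ τ₂): C₂ = C_in[1 − (τ₁ e^(−t/τ₁) − τ₂ e^(−t/τ₂))/(τ₁ − τ₂)].
At t = 84.3: e^(−t/τ₁) = 0.00010087, e^(−t/τ₂) = 0.056583.
C₂ = 4.44·[1 − (9.1614·0.00010087 − 29.352·0.056583)/(-20.191)] = 4.44·0.91779 = 4.0750 g/L.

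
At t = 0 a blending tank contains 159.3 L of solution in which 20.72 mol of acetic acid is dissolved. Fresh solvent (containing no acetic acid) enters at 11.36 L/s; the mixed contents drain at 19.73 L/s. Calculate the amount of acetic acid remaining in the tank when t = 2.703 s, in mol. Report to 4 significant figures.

14.44 mol

Let m(t) be the amount of acetic acid. Volume: V(t) = V₀ + (Q_in − Q_out) t = 159.3 − 8.37000 t; V(2.703) = 136.676 L.
Species balance (pure solvent in): dm/dt = −Q_out · m/V(t).
dm/m = −Q_out dt/(V₀ − 8.37000 t); integrating gives ln(m/m₀) = −(Q_out/(Q_in−Q_out)) ln(V/V₀).
m = m₀ (V₀/V)^(Q_out/(Q_in−Q_out)) = 20.72 × (159.3/136.676)^(-2.35723) = 14.4404 mol.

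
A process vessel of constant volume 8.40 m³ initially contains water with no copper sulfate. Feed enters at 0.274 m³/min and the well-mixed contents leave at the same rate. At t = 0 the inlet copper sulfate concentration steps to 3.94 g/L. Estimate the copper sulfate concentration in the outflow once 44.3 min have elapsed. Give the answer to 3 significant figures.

3.01 g/L

Mass balance on the solute (V constant): V dC/dt = Q(C_in − C).
Rewrite as dC/dt + C/τ = C_in/τ, τ = V/Q = 30.657 min.
This is linear first-order; C(t) = C_in + (C₀ − C_in) e^(−t/τ).
C(44.3) = 3.94 + (0 − 3.94)·e^(−44.3/30.657) = 3.94 + (-3.9400)·0.23574 = 3.0112 g/L.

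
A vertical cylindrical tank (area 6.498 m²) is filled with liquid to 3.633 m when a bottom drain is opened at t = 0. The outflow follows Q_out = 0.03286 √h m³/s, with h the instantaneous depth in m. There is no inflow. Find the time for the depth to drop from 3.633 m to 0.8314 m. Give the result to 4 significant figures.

A dh/dt = −Q_out = −0.03286 √h.
Separate and integrate: 2(√h − √h₀) = −(0.03286/A) t.
t = 2A(√h₀ − √h)/0.03286 = 2·6.498·(√3.633 − √0.8314)/0.03286
  = 12.9960 × (1.90604 − 0.911811) / 0.03286 = 393.215 s.

393.2 s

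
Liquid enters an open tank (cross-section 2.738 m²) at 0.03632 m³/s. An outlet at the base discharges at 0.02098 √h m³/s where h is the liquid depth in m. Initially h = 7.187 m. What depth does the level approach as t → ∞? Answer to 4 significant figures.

A dh/dt = Q_in − 0.02098 √h. Steady state requires inflow = outflow:
Q_in = 0.02098 √h_ss ⇒ √h_ss = 0.03632/0.02098 = 1.73117.
h_ss = 1.73117² = 2.99696 m. (Since h₀ = 7.187 m > h_ss, the level will fall toward this value.)

2.997 m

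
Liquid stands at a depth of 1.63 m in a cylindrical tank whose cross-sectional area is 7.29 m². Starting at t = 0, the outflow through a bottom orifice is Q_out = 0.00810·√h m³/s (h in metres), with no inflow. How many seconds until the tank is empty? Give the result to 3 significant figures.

2300 s

Volume balance on the tank: A dh/dt = −0.00810 √h.
∫ h^(−1/2) dh = −(0.00810/A) ∫ dt, giving 2√h = 2√h₀ − (0.00810/A) t.
Tank is empty when √h = 0: t_empty = 2A√h₀/0.00810.
t_empty = 2·7.29·√1.63/0.00810 = 14.580·1.2767/0.00810 = 2298.1 s.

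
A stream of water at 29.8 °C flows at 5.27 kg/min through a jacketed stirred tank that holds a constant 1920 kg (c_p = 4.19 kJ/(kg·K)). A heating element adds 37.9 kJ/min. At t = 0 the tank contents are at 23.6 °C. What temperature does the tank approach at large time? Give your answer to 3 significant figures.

31.5 °C

M c_p dT/dt = ṁ c_p (T_in − T) + Q̇.
At steady state dT/dt = 0 ⇒ T_ss = T_in + Q̇/(ṁ c_p) = 29.8 + 37.9/(5.27·4.19) = 31.516 °C.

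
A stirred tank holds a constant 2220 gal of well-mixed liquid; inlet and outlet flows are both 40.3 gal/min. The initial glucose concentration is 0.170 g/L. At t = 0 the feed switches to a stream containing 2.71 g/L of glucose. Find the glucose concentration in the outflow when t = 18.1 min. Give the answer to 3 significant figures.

0.881 g/L

Unsteady species balance (constant V, well mixed): V dC/dt = Q(C_in − C).
So dC/dt = (C_in − C)/τ with τ = V/Q = 2220/40.3 = 55.087 min.
Integrating: C(t) = C_in + (C₀ − C_in) e^(−t/τ).
C(18.1) = 2.71 + (0.170 − 2.71)·e^(−18.1/55.087) = 2.71 + (-2.5400)·0.71995 = 0.88132 g/L.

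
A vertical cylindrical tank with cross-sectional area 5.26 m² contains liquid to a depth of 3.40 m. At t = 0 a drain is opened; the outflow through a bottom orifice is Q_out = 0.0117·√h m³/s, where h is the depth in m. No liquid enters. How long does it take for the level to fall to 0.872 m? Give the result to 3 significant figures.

818 s

Unsteady balance on liquid volume: A dh/dt = −0.0117 √h.
This is separable: 2 d(√h)/dt = −0.0117/A, so √h = √h₀ − (0.0117/(2A)) t.
t = 2A(√h₀ − √h)/0.0117 = 2·5.26·(√3.40 − √0.872)/0.0117
  = 10.520 × (1.8439 − 0.93381) / 0.0117 = 818.31 s.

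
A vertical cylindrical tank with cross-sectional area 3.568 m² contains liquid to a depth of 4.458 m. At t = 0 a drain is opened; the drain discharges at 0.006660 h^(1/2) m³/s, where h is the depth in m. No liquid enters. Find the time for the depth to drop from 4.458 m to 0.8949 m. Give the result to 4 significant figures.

1249 s

Unsteady balance on liquid volume: A dh/dt = −0.006660 √h.
∫ h^(−1/2) dh = −(0.006660/A) ∫ dt, giving 2√h = 2√h₀ − (0.006660/A) t.
t = 2A(√h₀ − √h)/0.006660 = 2·3.568·(√4.458 − √0.8949)/0.006660
  = 7.13600 × (2.11140 − 0.945992) / 0.006660 = 1248.70 s.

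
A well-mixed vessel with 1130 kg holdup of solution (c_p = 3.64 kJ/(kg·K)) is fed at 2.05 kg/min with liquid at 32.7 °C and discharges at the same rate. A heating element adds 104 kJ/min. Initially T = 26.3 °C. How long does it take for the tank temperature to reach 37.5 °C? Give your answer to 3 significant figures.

441 min

Unsteady energy balance on the tank contents: M c_p dT/dt = ṁ c_p (T_in − T) + 104.
τ = M/ṁ = 551.22 min; T_ss = T_in + Q̇/(ṁ c_p) = 46.637 °C.
T(t) = T_ss + (T₀ − T_ss) e^(−t/τ). Set T = 37.5:
e^(−t/τ) = (37.5 − 46.637)/(26.3 − 46.637) = 0.44929
t = −551.22 · ln(0.44929) = 441.03 min.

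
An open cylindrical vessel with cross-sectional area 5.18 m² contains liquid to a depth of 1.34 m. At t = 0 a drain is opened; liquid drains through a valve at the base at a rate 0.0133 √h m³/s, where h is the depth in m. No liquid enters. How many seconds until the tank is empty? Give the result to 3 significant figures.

902 s

A dh/dt = −Q_out = −0.0133 √h.
∫ h^(−1/2) dh = −(0.0133/A) ∫ dt, giving 2√h = 2√h₀ − (0.0133/A) t.
Tank is empty when √h = 0: t_empty = 2A√h₀/0.0133.
t_empty = 2·5.18·√1.34/0.0133 = 10.360·1.1576/0.0133 = 901.70 s.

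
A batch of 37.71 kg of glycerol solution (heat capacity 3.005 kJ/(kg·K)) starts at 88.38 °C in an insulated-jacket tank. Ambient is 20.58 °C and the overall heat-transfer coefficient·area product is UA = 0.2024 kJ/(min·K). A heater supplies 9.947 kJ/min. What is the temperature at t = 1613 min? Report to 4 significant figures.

70.77 °C

Lumped-capacitance energy balance: M c_p dT/dt = UA(T_amb − T) + Q̇.
dT/dt = (T_ss − T)/τ with T_ss = T_amb + Q̇/UA = 20.58 + 9.947/0.2024 = 69.7253 °C, τ = M c_p/UA = 37.71·3.005/0.2024 = 559.874 min.
This is linear first-order; T(t) = T_ss + (T₀ − T_ss) e^(−t/τ).
T(1613) = 69.7253 + (18.6547)·0.0560784 = 70.7714 °C.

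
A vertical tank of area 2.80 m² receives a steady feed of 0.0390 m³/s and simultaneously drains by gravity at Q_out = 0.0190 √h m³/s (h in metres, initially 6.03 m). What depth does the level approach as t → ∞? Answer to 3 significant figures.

Level balance: A dh/dt = 0.0390 − 0.0190 √h. Setting dh/dt = 0:
Q_in = 0.0190 √h_ss ⇒ √h_ss = 0.0390/0.0190 = 2.0526.
h_ss = 2.0526² = 4.2133 m. (Since h₀ = 6.03 m > h_ss, the level will fall toward this value.)

4.21 m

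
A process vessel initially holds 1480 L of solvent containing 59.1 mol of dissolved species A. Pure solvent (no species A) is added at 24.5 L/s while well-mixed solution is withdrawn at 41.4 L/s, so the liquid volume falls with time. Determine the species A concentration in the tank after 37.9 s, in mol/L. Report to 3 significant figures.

Let m(t) be the amount of species A. Volume: V(t) = V₀ + (Q_in − Q_out) t = 1480 − 16.900 t; V(37.9) = 839.49 L.
No species A enters, so dm/dt = −Q_out · (m/V).
Separate: dm/m = −Q_out dt/V(t) ⇒ ln(m/m₀) = −(Q_out/(Q_in−Q_out)) ln(V/V₀).
m = m₀ (V₀/V)^(Q_out/(Q_in−Q_out)) = 59.1 × (1480/839.49)^(-2.4497) = 14.735 mol.
C = m/V = 14.735/839.49 = 0.017553 mol/L.

0.0176 mol/L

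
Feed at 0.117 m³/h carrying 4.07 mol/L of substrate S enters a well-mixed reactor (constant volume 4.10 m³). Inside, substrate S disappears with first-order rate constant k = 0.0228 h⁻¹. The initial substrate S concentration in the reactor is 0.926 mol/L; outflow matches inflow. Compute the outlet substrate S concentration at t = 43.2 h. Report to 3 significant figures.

Accumulation = in − out − consumed: V dC/dt = Q C_in − Q C − k V C.
dC/dt = (Q/V) C_in − (Q/V + k) C; effective rate a = Q/V + k = 0.028537 + 0.0228 = 0.051337 h⁻¹.
C_ss = Q C_in/(Q + kV) = 2.2624 mol/L; C(t) = C_ss + (C₀ − C_ss) e^(−a t).
C(43.2) = 2.2624 + (-1.3364)·e^(−0.051337·43.2) = 2.2624 + (-1.3364)·0.10885 = 2.1169 mol/L.

2.12 mol/L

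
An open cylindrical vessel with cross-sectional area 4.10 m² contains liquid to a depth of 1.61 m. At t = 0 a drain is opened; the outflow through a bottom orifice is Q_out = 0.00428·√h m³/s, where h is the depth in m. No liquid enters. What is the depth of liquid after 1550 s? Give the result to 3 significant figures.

Mass balance (ρ constant): A dh/dt = −0.00428 √h.
This is separable: 2 d(√h)/dt = −0.00428/A, so √h = √h₀ − (0.00428/(2A)) t.
√h = √1.61 − 0.00428·1550/(2·4.10) = 1.2689 − 0.80902 = 0.45983.
h = 0.45983² = 0.21145 m.

0.211 m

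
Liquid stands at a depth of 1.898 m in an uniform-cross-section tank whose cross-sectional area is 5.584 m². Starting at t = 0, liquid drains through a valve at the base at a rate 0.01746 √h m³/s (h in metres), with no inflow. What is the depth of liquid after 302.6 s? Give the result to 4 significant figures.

With no inflow, A dh/dt = −0.01746 √h.
Separate and integrate: 2(√h − √h₀) = −(0.01746/A) t.
√h = √1.898 − 0.01746·302.6/(2·5.584) = 1.37768 − 0.473083 = 0.904596.
h = 0.904596² = 0.818293 m.

0.8183 m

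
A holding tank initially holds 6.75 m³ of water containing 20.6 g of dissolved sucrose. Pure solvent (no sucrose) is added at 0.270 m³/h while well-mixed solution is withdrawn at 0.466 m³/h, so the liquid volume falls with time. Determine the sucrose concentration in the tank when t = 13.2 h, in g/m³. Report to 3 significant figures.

Let m(t) be the amount of sucrose. Volume: V(t) = V₀ + (Q_in − Q_out) t = 6.75 − 0.19600 t; V(13.2) = 4.1628 m³.
Species balance (pure solvent in): dm/dt = −Q_out · m/V(t).
dm/m = −Q_out dt/(V₀ − 0.19600 t); integrating gives ln(m/m₀) = −(Q_out/(Q_in−Q_out)) ln(V/V₀).
m = m₀ (V₀/V)^(Q_out/(Q_in−Q_out)) = 20.6 × (6.75/4.1628)^(-2.3776) = 6.5279 g.
C = m/V = 6.5279/4.1628 = 1.5682 g/m³.

1.57 g/m³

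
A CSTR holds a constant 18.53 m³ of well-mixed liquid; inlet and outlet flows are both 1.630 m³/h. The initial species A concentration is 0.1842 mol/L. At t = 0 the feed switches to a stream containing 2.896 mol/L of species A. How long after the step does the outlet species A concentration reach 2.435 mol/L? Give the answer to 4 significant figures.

Species balance on the tank: V dC/dt = Q(C_in − C), so τ = V/Q = 11.3681 h.
C(t) = C_in + (C₀ − C_in) e^(−t/τ). Set C = 2.435 and solve for t:
e^(−t/τ) = (C − C_in)/(C₀ − C_in) = (2.435 − 2.896)/(0.1842 − 2.896) = 0.169998
t = −τ ln(…) = 11.3681 × 1.77197 = 20.1439 h.

20.14 h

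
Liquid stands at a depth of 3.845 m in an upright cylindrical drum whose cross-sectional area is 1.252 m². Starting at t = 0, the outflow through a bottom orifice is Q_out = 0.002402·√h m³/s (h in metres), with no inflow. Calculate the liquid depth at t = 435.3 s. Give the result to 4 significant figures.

2.382 m

Accumulation of liquid (constant cross-section A): A dh/dt = −0.002402 √h.
Separate and integrate: 2(√h − √h₀) = −(0.002402/A) t.
√h = √3.845 − 0.002402·435.3/(2·1.252) = 1.96087 − 0.417568 = 1.54330.
h = 1.54330² = 2.38177 m.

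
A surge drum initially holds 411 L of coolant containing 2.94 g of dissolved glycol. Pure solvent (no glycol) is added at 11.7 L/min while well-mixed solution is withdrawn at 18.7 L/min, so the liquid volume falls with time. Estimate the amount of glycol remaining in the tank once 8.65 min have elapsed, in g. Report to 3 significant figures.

Let m(t) be the amount of glycol. Volume: V(t) = V₀ + (Q_in − Q_out) t = 411 − 7.0000 t; V(8.65) = 350.45 L.
Species balance (pure solvent in): dm/dt = −Q_out · m/V(t).
Separate: dm/m = −Q_out dt/V(t) ⇒ ln(m/m₀) = −(Q_out/(Q_in−Q_out)) ln(V/V₀).
m = m₀ (V₀/V)^(Q_out/(Q_in−Q_out)) = 2.94 × (411/350.45)^(-2.6714) = 1.9206 g.

1.92 g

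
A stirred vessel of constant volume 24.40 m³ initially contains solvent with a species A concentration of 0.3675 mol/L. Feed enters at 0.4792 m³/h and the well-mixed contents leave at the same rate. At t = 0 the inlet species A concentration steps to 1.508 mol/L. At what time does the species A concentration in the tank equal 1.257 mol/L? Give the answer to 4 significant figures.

77.08 h

Species balance on the tank: V dC/dt = Q(C_in − C), so τ = V/Q = 50.9182 h.
C(t) = C_in + (C₀ − C_in) e^(−t/τ). Set C = 1.257 and solve for t:
e^(−t/τ) = (C − C_in)/(C₀ − C_in) = (1.257 − 1.508)/(0.3675 − 1.508) = 0.220079
t = −τ ln(…) = 50.9182 × 1.51377 = 77.0784 h.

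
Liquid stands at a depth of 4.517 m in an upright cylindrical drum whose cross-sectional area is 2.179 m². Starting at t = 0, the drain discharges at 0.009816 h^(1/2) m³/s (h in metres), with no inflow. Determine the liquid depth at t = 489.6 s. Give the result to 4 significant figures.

A dh/dt = −Q_out = −0.009816 √h.
∫ h^(−1/2) dh = −(0.009816/A) ∫ dt, giving 2√h = 2√h₀ − (0.009816/A) t.
√h = √4.517 − 0.009816·489.6/(2·2.179) = 2.12532 − 1.10278 = 1.02254.
h = 1.02254² = 1.04560 m.

1.046 m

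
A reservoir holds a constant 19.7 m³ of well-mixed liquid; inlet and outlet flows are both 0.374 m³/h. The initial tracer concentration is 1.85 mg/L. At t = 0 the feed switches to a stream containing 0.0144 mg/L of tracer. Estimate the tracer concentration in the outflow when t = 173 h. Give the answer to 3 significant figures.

0.0832 mg/L

Species balance on the tank: V dC/dt = Q(C_in − C).
Time constant τ = V/Q = 19.7/0.374 = 52.674 h.
Integrating: C(t) = C_in + (C₀ − C_in) e^(−t/τ).
C(173) = 0.0144 + (1.85 − 0.0144)·e^(−173/52.674) = 0.0144 + (1.8356)·0.037464 = 0.083170 mg/L.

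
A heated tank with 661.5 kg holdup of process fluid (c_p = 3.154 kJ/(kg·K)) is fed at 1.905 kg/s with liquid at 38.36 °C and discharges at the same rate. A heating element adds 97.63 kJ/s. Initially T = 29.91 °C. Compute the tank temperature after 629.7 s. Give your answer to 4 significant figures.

M c_p dT/dt = ṁ c_p (T_in − T) + Q̇.
Rearrange: dT/dt = (T_ss − T)/τ with τ = M/ṁ = 347.244 s and T_ss = T_in + Q̇/(ṁ c_p) = 54.6090 °C.
Solution: T(t) = T_ss + (T₀ − T_ss) e^(−t/τ).
T(629.7) = 54.6090 + (-24.6990)·e^(−629.7/347.244) = 54.6090 + (-24.6990)·0.163095 = 50.5807 °C.

50.58 °C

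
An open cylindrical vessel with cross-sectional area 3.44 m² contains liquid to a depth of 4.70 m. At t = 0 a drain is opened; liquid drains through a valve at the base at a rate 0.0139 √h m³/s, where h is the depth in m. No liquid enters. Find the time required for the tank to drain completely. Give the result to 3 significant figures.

1070 s

A dh/dt = −Q_out = −0.0139 √h.
Separate and integrate: 2(√h − √h₀) = −(0.0139/A) t.
Tank is empty when √h = 0: t_empty = 2A√h₀/0.0139.
t_empty = 2·3.44·√4.70/0.0139 = 6.8800·2.1679/0.0139 = 1073.1 s.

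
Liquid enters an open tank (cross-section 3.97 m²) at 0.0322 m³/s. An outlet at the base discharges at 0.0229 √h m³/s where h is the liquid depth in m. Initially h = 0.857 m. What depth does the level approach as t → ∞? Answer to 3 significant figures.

A dh/dt = Q_in − 0.0229 √h. Steady state requires inflow = outflow:
Q_in = 0.0229 √h_ss ⇒ √h_ss = 0.0322/0.0229 = 1.4061.
h_ss = 1.4061² = 1.9772 m. (Since h₀ = 0.857 m < h_ss, the level will rise toward this value.)

1.98 m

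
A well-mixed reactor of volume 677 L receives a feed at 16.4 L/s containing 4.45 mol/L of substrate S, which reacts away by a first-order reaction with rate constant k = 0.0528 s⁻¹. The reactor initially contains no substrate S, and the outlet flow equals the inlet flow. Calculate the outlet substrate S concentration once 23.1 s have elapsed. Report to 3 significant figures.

Accumulation = in − out − consumed: V dC/dt = Q C_in − Q C − k V C.
This is linear with rate a = Q/V + k = 0.077025 s⁻¹.
C_ss = Q C_in/(Q + kV) = 1.3995 mol/L; C(t) = C_ss + (C₀ − C_ss) e^(−a t).
C(23.1) = 1.3995 + (-1.3995)·e^(−0.077025·23.1) = 1.3995 + (-1.3995)·0.16876 = 1.1634 mol/L.

1.16 mol/L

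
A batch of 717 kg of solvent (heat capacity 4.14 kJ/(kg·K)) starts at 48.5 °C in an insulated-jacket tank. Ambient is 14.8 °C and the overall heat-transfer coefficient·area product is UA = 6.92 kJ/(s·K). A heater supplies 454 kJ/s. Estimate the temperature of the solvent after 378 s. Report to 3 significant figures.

67.2 °C

Lumped-capacitance energy balance: M c_p dT/dt = UA(T_amb − T) + Q̇.
dT/dt = (T_ss − T)/τ with T_ss = T_amb + Q̇/UA = 14.8 + 454/6.92 = 80.407 °C, τ = M c_p/UA = 717·4.14/6.92 = 428.96 s.
Solution: T(t) = T_ss + (T₀ − T_ss) e^(−t/τ).
T(378) = 80.407 + (-31.907)·0.41428 = 67.188 °C.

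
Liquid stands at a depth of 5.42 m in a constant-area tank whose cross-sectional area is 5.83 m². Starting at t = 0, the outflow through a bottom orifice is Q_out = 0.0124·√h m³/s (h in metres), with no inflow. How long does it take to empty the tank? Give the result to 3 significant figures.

2190 s

Volume balance on the tank: A dh/dt = −0.0124 √h.
Separate and integrate: 2(√h − √h₀) = −(0.0124/A) t.
Tank is empty when √h = 0: t_empty = 2A√h₀/0.0124.
t_empty = 2·5.83·√5.42/0.0124 = 11.660·2.3281/0.0124 = 2189.2 s.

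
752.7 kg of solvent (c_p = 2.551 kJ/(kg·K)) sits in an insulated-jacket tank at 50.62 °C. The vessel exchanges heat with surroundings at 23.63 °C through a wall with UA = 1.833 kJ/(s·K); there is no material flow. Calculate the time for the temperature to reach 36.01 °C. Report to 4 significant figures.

816.4 s

Lumped-capacitance energy balance: M c_p dT/dt = UA(T_amb − T).
τ = M c_p/UA = 1047.54 s; T_ss = T_amb = 23.6300 °C.
T(t) = T_ss + (T₀ − T_ss)e^(−t/τ); set T = 36.01:
t = −τ ln[(T − T_ss)/(T₀ − T_ss)] = −1047.54 · ln(0.458688) = 816.435 s.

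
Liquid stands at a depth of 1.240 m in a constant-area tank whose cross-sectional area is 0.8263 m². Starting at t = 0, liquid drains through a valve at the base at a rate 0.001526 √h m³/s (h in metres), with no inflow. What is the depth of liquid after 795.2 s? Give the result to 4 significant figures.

A dh/dt = −Q_out = −0.001526 √h.
This is separable: 2 d(√h)/dt = −0.001526/A, so √h = √h₀ − (0.001526/(2A)) t.
√h = √1.240 − 0.001526·795.2/(2·0.8263) = 1.11355 − 0.734282 = 0.379270.
h = 0.379270² = 0.143846 m.

0.1438 m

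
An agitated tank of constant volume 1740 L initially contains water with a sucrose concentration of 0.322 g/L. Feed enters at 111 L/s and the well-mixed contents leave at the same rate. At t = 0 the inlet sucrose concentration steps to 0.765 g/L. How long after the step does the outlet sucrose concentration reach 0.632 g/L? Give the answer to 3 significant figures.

Species balance: V dC/dt = Q(C_in − C) ⇒ τ = V/Q = 15.676 s.
C(t) = C_in + (C₀ − C_in) e^(−t/τ). Set C = 0.632 and solve for t:
e^(−t/τ) = (C − C_in)/(C₀ − C_in) = (0.632 − 0.765)/(0.322 − 0.765) = 0.30023
t = −τ ln(…) = 15.676 × 1.2032 = 18.861 s.

18.9 s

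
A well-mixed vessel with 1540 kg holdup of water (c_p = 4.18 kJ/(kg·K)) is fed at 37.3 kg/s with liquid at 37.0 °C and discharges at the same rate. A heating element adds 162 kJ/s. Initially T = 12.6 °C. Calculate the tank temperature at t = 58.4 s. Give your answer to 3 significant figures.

31.9 °C

M c_p dT/dt = ṁ c_p (T_in − T) + Q̇.
Rearrange: dT/dt = (T_ss − T)/τ with τ = M/ṁ = 41.287 s and T_ss = T_in + Q̇/(ṁ c_p) = 38.039 °C.
T approaches T_ss exponentially: T(t) = T_ss + (T₀ − T_ss) e^(−t/τ).
T(58.4) = 38.039 + (-25.439)·e^(−58.4/41.287) = 38.039 + (-25.439)·0.24305 = 31.856 °C.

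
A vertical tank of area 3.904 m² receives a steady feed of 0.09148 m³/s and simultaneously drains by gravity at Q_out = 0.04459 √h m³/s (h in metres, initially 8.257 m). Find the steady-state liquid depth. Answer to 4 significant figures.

4.209 m

Level balance: A dh/dt = 0.09148 − 0.04459 √h. Setting dh/dt = 0:
Q_in = 0.04459 √h_ss ⇒ √h_ss = 0.09148/0.04459 = 2.05158.
h_ss = 2.05158² = 4.20898 m. (Since h₀ = 8.257 m > h_ss, the level will fall toward this value.)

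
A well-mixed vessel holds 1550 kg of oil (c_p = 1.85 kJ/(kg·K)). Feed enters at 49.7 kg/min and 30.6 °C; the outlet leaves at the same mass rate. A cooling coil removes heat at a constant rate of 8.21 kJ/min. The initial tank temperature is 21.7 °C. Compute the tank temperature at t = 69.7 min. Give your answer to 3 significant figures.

29.6 °C

Unsteady energy balance on the tank contents: M c_p dT/dt = ṁ c_p (T_in − T) − 8.21.
τ = M/ṁ = 31.187 min; T_ss = T_in − Q̇/(ṁ c_p) = 30.6 − 8.21/(49.7·1.85) = 30.511 °C.
Solution: T(t) = T_ss + (T₀ − T_ss) e^(−t/τ).
T(69.7) = 30.511 + (-8.8107)·e^(−69.7/31.187) = 30.511 + (-8.8107)·0.10700 = 29.568 °C.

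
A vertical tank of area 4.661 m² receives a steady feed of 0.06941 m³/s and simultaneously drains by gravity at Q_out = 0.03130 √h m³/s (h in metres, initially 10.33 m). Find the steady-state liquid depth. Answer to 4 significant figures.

Volume balance on the tank: A dh/dt = Q_in − 0.03130 √h. At steady state dh/dt = 0:
Q_in = 0.03130 √h_ss ⇒ √h_ss = 0.06941/0.03130 = 2.21757.
h_ss = 2.21757² = 4.91763 m. (Since h₀ = 10.33 m > h_ss, the level will fall toward this value.)

4.918 m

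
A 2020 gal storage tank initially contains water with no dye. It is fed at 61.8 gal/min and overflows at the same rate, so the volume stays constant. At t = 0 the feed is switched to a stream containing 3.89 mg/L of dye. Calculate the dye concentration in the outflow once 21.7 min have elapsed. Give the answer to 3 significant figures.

1.89 mg/L

Transient balance on the dissolved component: V dC/dt = Q(C_in − C).
Time constant τ = V/Q = 2020/61.8 = 32.686 min.
This is linear first-order; C(t) = C_in + (C₀ − C_in) e^(−t/τ).
C(21.7) = 3.89 + (0 − 3.89)·e^(−21.7/32.686) = 3.89 + (-3.8900)·0.51484 = 1.8873 mg/L.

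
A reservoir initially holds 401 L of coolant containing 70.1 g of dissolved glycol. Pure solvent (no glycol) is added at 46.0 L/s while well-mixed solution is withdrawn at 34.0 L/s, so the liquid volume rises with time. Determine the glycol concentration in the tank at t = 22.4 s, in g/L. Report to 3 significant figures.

Let m(t) be the amount of glycol. Volume: V(t) = V₀ + (Q_in − Q_out) t = 401 + 12.000 t; V(22.4) = 669.80 L.
No glycol enters, so dm/dt = −Q_out · (m/V).
Separate: dm/m = −Q_out dt/V(t) ⇒ ln(m/m₀) = −(Q_out/(Q_in−Q_out)) ln(V/V₀).
m = m₀ (V₀/V)^(Q_out/(Q_in−Q_out)) = 70.1 × (401/669.80)^(2.8333) = 16.385 g.
C = m/V = 16.385/669.80 = 0.024463 g/L.

0.0245 g/L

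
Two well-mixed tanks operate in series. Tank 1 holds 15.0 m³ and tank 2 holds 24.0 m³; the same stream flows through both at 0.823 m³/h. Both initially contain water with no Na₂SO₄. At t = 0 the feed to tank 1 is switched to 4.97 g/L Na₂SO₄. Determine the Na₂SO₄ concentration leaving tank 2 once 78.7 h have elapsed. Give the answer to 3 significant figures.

4.19 g/L

Time constants: τᵢ = Vᵢ/Q for each well-mixed tank.
τ₁ = 15.0/0.823 = 18.226 h; τ₂ = 24.0/0.823 = 29.162 h.
Solving the cascade with C₁(0)=C₂(0)=0 gives C₂(t) = C_in[1 − (τ₁ e^(−t/τ₁) − τ₂ e^(−t/τ₂))/(τ₁ − τ₂)].
At t = 78.7: e^(−t/τ₁) = 0.013326, e^(−t/τ₂) = 0.067289.
C₂ = 4.97·[1 − (18.226·0.013326 − 29.162·0.067289)/(-10.936)] = 4.97·0.84277 = 4.1886 g/L.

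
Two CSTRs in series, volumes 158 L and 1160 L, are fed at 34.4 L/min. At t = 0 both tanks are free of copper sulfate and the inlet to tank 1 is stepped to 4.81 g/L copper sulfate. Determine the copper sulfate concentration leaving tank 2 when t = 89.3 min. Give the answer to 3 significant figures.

4.42 g/L

Time constants: τᵢ = Vᵢ/Q for each well-mixed tank.
τ₁ = 158/34.4 = 4.5930 min; τ₂ = 1160/34.4 = 33.721 min.
Solving the cascade with C₁(0)=C₂(0)=0 gives C₂(t) = C_in[1 − (τ₁ e^(−t/τ₁) − τ₂ e^(−t/τ₂))/(τ₁ − τ₂)].
At t = 89.3: e^(−t/τ₁) = 3.5993e-09, e^(−t/τ₂) = 0.070778.
C₂ = 4.81·[1 − (4.5930·3.5993e-09 − 33.721·0.070778)/(-29.128)] = 4.81·0.91806 = 4.4159 g/L.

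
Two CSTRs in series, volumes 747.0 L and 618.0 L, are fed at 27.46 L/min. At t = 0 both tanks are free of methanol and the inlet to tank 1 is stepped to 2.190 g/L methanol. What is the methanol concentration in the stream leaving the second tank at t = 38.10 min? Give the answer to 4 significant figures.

Species balance on tank i: dCᵢ/dt = (Cᵢ₋₁ − Cᵢ)/τᵢ with τᵢ = Vᵢ/Q.
τ₁ = 747.0/27.46 = 27.2032 min; τ₂ = 618.0/27.46 = 22.5055 min.
Solving the cascade with C₁(0)=C₂(0)=0 gives C₂(t) = C_in[1 − (τ₁ e^(−t/τ₁) − τ₂ e^(−t/τ₂))/(τ₁ − τ₂)].
At t = 38.10: e^(−t/τ₁) = 0.246456, e^(−t/τ₂) = 0.183981.
C₂ = 2.190·[1 − (27.2032·0.246456 − 22.5055·0.183981)/(4.69774)] = 2.190·0.454243 = 0.994793 g/L.

0.9948 g/L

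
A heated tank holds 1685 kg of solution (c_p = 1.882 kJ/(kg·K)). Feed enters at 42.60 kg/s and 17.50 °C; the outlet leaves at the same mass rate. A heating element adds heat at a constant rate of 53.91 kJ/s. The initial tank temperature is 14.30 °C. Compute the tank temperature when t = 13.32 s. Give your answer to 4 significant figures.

Energy balance: M c_p dT/dt = ṁ c_p (T_in − T) + 53.91.
τ = M/ṁ = 39.5540 s; T_ss = T_in + Q̇/(ṁ c_p) = 17.50 + 53.91/(42.60·1.882) = 18.1724 °C.
Integrating: T(t) = T_ss + (T₀ − T_ss) e^(−t/τ).
T(13.32) = 18.1724 + (-3.87242)·e^(−13.32/39.5540) = 18.1724 + (-3.87242)·0.714084 = 15.4072 °C.

15.41 °C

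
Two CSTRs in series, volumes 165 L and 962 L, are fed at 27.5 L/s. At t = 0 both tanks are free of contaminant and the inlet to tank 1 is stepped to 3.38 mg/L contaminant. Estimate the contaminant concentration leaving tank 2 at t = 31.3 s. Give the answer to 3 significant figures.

1.72 mg/L

Each tank obeys Vᵢ dCᵢ/dt = Q(Cᵢ₋₁ − Cᵢ), so τᵢ = Vᵢ/Q.
τ₁ = 165/27.5 = 6.0000 s; τ₂ = 962/27.5 = 34.982 s.
Tank 1: C₁ = C_in(1 − e^(−t/τ₁)). Tank 2 (τ₁ ≠ τ₂): C₂ = C_in[1 − (τ₁ e^(−t/τ₁) − τ₂ e^(−t/τ₂))/(τ₁ − τ₂)].
At t = 31.3: e^(−t/τ₁) = 0.0054254, e^(−t/τ₂) = 0.40871.
C₂ = 3.38·[1 − (6.0000·0.0054254 − 34.982·0.40871)/(-28.982)] = 3.38·0.50780 = 1.7164 mg/L.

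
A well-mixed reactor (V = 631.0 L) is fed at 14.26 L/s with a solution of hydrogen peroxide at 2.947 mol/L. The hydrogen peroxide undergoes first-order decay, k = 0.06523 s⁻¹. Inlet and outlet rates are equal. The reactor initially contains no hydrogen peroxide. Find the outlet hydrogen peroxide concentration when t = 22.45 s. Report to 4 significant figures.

V dC/dt = Q(C_in − C) − k V C.
dC/dt = (Q/V) C_in − (Q/V + k) C; effective rate a = Q/V + k = 0.0225990 + 0.06523 = 0.0878290 s⁻¹.
C_ss = Q C_in/(Q + kV) = 0.758284 mol/L; C(t) = C_ss + (C₀ − C_ss) e^(−a t).
C(22.45) = 0.758284 + (-0.758284)·e^(−0.0878290·22.45) = 0.758284 + (-0.758284)·0.139211 = 0.652723 mol/L.

0.6527 mol/L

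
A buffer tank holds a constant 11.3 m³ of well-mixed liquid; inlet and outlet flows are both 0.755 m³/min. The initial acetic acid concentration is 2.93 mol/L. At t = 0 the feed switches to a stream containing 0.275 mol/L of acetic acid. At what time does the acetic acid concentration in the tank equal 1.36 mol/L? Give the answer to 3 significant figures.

13.4 min

Mass balance on the solute (V constant): V dC/dt = Q(C_in − C), so τ = V/Q = 14.967 min.
C(t) = C_in + (C₀ − C_in) e^(−t/τ). Set C = 1.36 and solve for t:
e^(−t/τ) = (C − C_in)/(C₀ − C_in) = (1.36 − 0.275)/(2.93 − 0.275) = 0.40866
t = −τ ln(…) = 14.967 × 0.89486 = 13.393 min.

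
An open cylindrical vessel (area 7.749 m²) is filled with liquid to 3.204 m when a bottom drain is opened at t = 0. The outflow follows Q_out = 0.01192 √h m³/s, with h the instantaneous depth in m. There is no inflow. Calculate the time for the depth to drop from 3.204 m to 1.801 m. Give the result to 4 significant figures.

A dh/dt = −Q_out = −0.01192 √h.
∫ h^(−1/2) dh = −(0.01192/A) ∫ dt, giving 2√h = 2√h₀ − (0.01192/A) t.
t = 2A(√h₀ − √h)/0.01192 = 2·7.749·(√3.204 − √1.801)/0.01192
  = 15.4980 × (1.78997 − 1.34201) / 0.01192 = 582.421 s.

582.4 s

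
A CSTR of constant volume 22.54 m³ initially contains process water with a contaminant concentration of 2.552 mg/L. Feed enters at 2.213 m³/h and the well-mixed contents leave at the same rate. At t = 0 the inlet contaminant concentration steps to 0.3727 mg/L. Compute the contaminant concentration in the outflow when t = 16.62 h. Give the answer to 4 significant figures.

Mass balance on the solute (V constant): V dC/dt = Q(C_in − C).
Rewrite as dC/dt + C/τ = C_in/τ, τ = V/Q = 10.1853 h.
Solution: C(t) = C_in + (C₀ − C_in) e^(−t/τ).
C(16.62) = 0.3727 + (2.552 − 0.3727)·e^(−16.62/10.1853) = 0.3727 + (2.17930)·0.195583 = 0.798935 mg/L.

0.7989 mg/L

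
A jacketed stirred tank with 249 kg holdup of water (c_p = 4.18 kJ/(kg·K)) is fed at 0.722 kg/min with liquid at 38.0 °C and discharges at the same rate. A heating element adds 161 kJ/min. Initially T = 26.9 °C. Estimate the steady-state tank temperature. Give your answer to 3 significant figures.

91.3 °C

M c_p dT/dt = ṁ c_p (T_in − T) + Q̇.
At steady state dT/dt = 0 ⇒ T_ss = T_in + Q̇/(ṁ c_p) = 38.0 + 161/(0.722·4.18) = 91.347 °C.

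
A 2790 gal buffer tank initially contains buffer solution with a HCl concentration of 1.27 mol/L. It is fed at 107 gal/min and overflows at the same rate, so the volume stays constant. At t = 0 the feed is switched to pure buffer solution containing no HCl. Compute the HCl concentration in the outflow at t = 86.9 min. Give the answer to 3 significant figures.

0.0453 mol/L

Transient balance on the dissolved component: V dC/dt = Q(C_in − C).
So dC/dt = (C_in − C)/τ with τ = V/Q = 2790/107 = 26.075 min.
C approaches C_in exponentially: C(t) = C_in + (C₀ − C_in) e^(−t/τ).
C(86.9) = 0 + (1.27 − 0)·e^(−86.9/26.075) = 0 + (1.2700)·0.035696 = 0.045334 mol/L.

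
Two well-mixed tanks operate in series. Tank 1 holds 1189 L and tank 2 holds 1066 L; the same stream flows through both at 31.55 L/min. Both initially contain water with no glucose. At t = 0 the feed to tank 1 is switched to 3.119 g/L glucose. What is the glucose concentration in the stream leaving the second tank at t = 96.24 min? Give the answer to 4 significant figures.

2.340 g/L

Time constants: τᵢ = Vᵢ/Q for each well-mixed tank.
τ₁ = 1189/31.55 = 37.6862 min; τ₂ = 1066/31.55 = 33.7876 min.
Tank 1: C₁ = C_in(1 − e^(−t/τ₁)). Tank 2 (τ₁ ≠ τ₂): C₂ = C_in[1 − (τ₁ e^(−t/τ₁) − τ₂ e^(−t/τ₂))/(τ₁ − τ₂)].
At t = 96.24: e^(−t/τ₁) = 0.0777918, e^(−t/τ₂) = 0.0579382.
C₂ = 3.119·[1 − (37.6862·0.0777918 − 33.7876·0.0579382)/(3.89857)] = 3.119·0.750143 = 2.33970 g/L.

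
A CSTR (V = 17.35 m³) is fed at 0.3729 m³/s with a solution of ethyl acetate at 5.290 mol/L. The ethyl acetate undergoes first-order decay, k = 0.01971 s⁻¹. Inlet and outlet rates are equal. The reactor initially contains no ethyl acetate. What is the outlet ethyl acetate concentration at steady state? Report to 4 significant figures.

2.759 mol/L

Accumulation = in − out − consumed: V dC/dt = Q C_in − Q C − k V C.
Steady state (dC/dt = 0): C_ss = Q C_in/(Q + kV) = C_in/(1 + kV/Q).
C_ss = 0.3729·5.290/(0.3729 + 0.01971·17.35) = 1.97264/0.714869 = 2.75945 mol/L.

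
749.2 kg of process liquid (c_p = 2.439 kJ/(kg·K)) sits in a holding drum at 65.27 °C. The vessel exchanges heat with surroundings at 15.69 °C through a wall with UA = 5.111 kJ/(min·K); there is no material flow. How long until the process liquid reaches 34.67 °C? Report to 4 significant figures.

343.3 min

Lumped-capacitance energy balance: M c_p dT/dt = UA(T_amb − T).
τ = M c_p/UA = 357.523 min; T_ss = T_amb = 15.6900 °C.
T(t) = T_ss + (T₀ − T_ss)e^(−t/τ); set T = 34.67:
t = −τ ln[(T − T_ss)/(T₀ − T_ss)] = −357.523 · ln(0.382816) = 343.294 min.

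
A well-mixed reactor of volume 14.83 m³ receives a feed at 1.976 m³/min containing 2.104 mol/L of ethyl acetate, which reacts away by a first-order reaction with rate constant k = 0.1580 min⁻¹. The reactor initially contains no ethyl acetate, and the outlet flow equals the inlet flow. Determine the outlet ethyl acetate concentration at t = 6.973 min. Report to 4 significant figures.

0.8363 mol/L

V dC/dt = Q(C_in − C) − k V C.
This is linear with rate a = Q/V + k = 0.291243 min⁻¹.
C_ss = Q C_in/(Q + kV) = 0.962577 mol/L; C(t) = C_ss + (C₀ − C_ss) e^(−a t).
C(6.973) = 0.962577 + (-0.962577)·e^(−0.291243·6.973) = 0.962577 + (-0.962577)·0.131225 = 0.836262 mol/L.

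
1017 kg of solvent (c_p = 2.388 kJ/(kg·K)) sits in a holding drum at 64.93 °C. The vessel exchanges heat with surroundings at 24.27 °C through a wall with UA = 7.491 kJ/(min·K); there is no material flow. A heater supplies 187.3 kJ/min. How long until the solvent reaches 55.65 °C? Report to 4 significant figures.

First-law balance (no shaft work): M c_p dT/dt = −UA(T − T_amb) + Q̇.
τ = M c_p/UA = 324.202 min; T_ss = T_amb + Q̇/UA = 24.27 + 187.3/7.491 = 49.2733 °C.
T(t) = T_ss + (T₀ − T_ss)e^(−t/τ); set T = 55.65:
t = −τ ln[(T − T_ss)/(T₀ − T_ss)] = −324.202 · ln(0.407281) = 291.215 min.

291.2 min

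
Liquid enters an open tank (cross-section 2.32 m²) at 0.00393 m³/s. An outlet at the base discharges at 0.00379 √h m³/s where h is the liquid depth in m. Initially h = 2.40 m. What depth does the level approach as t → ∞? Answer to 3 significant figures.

1.08 m

A dh/dt = Q_in − 0.00379 √h. Steady state requires inflow = outflow:
Q_in = 0.00379 √h_ss ⇒ √h_ss = 0.00393/0.00379 = 1.0369.
h_ss = 1.0369² = 1.0752 m. (Since h₀ = 2.40 m > h_ss, the level will fall toward this value.)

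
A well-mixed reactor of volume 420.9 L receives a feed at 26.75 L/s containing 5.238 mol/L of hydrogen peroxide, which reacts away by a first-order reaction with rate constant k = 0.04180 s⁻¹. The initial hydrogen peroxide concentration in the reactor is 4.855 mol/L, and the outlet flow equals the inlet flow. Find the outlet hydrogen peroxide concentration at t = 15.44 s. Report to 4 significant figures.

3.493 mol/L

Accumulation = in − out − consumed: V dC/dt = Q C_in − Q C − k V C.
This is linear with rate a = Q/V + k = 0.105354 s⁻¹.
C_ss = Q C_in/(Q + kV) = 3.15979 mol/L; C(t) = C_ss + (C₀ − C_ss) e^(−a t).
C(15.44) = 3.15979 + (1.69521)·e^(−0.105354·15.44) = 3.15979 + (1.69521)·0.196583 = 3.49304 mol/L.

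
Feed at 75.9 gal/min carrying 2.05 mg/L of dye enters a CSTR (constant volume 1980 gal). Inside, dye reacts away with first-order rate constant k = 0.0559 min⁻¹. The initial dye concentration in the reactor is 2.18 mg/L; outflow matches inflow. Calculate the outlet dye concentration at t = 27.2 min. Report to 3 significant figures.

Accumulation = in − out − consumed: V dC/dt = Q C_in − Q C − k V C.
dC/dt = (Q/V) C_in − (Q/V + k) C; effective rate a = Q/V + k = 0.038333 + 0.0559 = 0.094233 min⁻¹.
C_ss = Q C_in/(Q + kV) = 0.83392 mg/L; C(t) = C_ss + (C₀ − C_ss) e^(−a t).
C(27.2) = 0.83392 + (1.3461)·e^(−0.094233·27.2) = 0.83392 + (1.3461)·0.077062 = 0.93765 mg/L.

0.938 mg/L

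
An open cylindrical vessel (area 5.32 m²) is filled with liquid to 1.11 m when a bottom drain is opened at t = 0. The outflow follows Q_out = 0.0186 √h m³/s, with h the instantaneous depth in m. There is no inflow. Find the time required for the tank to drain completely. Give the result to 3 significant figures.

603 s

A dh/dt = −Q_out = −0.0186 √h.
This is separable: 2 d(√h)/dt = −0.0186/A, so √h = √h₀ − (0.0186/(2A)) t.
Set h = 0: 2√h₀ = (0.0186/A) t_empty ⇒ t_empty = 2A√h₀/0.0186.
t_empty = 2·5.32·√1.11/0.0186 = 10.640·1.0536/0.0186 = 602.68 s.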